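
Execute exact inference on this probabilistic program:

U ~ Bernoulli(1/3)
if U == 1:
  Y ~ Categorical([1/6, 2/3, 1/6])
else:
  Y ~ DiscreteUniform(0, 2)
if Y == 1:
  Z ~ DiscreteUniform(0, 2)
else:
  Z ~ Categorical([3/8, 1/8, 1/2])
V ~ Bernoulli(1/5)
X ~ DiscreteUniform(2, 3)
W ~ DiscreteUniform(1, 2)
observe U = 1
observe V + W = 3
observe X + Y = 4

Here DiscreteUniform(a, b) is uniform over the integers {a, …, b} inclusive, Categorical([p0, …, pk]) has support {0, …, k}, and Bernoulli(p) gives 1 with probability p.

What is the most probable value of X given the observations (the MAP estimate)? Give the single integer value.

Enumerate traces; 6 have nonzero weight after conditioning:
  (U=1, Y=1, Z=0, V=1, X=3, W=2) weight 1/270
  (U=1, Y=1, Z=1, V=1, X=3, W=2) weight 1/270
  (U=1, Y=1, Z=2, V=1, X=3, W=2) weight 1/270
  (U=1, Y=2, Z=0, V=1, X=2, W=2) weight 1/960
  (U=1, Y=2, Z=1, V=1, X=2, W=2) weight 1/2880
  (U=1, Y=2, Z=2, V=1, X=2, W=2) weight 1/720
Group by X:
  weight(X=2) = 1/360
  weight(X=3) = 1/90
Total weight = 1/360 + 1/90 = 1/72
P(X=2 | obs) = 1/360 / 1/72 = 1/5
P(X=3 | obs) = 1/90 / 1/72 = 4/5
argmax = 3

argmax_v P(X = v | obs) = 3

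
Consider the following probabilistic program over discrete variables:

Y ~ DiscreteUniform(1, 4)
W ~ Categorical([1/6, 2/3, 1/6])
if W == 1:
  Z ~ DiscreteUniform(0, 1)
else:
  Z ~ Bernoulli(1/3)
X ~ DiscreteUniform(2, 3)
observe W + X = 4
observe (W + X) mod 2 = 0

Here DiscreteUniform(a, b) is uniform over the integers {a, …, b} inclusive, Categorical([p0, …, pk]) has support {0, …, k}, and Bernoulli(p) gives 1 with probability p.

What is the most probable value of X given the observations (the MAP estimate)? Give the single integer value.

argmax_v P(X = v | obs) = 3

Enumerate traces; 16 have nonzero weight after conditioning:
  (Y=1, W=1, Z=0, X=3) weight 1/24
  (Y=1, W=1, Z=1, X=3) weight 1/24
  (Y=1, W=2, Z=0, X=2) weight 1/72
  (Y=1, W=2, Z=1, X=2) weight 1/144
  (Y=2, W=1, Z=0, X=3) weight 1/24
  (Y=2, W=1, Z=1, X=3) weight 1/24
  (Y=2, W=2, Z=0, X=2) weight 1/72
  (Y=2, W=2, Z=1, X=2) weight 1/144
  … 8 more
Group by X:
  weight(X=2) = 1/12
  weight(X=3) = 1/3
Total weight = 1/12 + 1/3 = 5/12
P(X=2 | obs) = 1/12 / 5/12 = 1/5
P(X=3 | obs) = 1/3 / 5/12 = 4/5
argmax = 3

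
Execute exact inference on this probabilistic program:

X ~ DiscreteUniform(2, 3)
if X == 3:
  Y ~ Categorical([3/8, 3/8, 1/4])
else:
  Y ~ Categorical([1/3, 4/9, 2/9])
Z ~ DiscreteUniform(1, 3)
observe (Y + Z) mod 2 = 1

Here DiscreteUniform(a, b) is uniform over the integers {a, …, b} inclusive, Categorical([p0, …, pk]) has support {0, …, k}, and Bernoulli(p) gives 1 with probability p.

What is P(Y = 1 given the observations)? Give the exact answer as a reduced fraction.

Enumerate traces; 10 have nonzero weight after conditioning:
  (X=2, Y=0, Z=1) weight 1/18
  (X=2, Y=0, Z=3) weight 1/18
  (X=2, Y=1, Z=2) weight 2/27
  (X=2, Y=2, Z=1) weight 1/27
  (X=2, Y=2, Z=3) weight 1/27
  (X=3, Y=0, Z=1) weight 1/16
  (X=3, Y=0, Z=3) weight 1/16
  (X=3, Y=1, Z=2) weight 1/16
  … 2 more
Group by Y:
  weight(Y=0) = 17/72
  weight(Y=1) = 59/432
  weight(Y=2) = 17/108
Total weight = 17/72 + 59/432 + 17/108 = 229/432
P(Y=0 | obs) = 17/72 / 229/432 = 102/229
P(Y=1 | obs) = 59/432 / 229/432 = 59/229
P(Y=2 | obs) = 17/108 / 229/432 = 68/229

P(Y = 1 | obs) = 59/229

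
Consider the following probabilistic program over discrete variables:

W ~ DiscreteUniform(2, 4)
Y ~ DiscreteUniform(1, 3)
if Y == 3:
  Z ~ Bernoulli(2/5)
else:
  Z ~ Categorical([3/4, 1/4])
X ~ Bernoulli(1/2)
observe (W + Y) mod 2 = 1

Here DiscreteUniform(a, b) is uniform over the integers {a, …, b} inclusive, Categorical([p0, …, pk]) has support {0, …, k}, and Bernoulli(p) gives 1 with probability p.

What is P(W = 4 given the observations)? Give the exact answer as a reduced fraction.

Enumerate traces; 20 have nonzero weight after conditioning:
  (W=2, Y=1, Z=0, X=0) weight 1/24
  (W=2, Y=1, Z=0, X=1) weight 1/24
  (W=2, Y=1, Z=1, X=0) weight 1/72
  (W=2, Y=1, Z=1, X=1) weight 1/72
  (W=2, Y=3, Z=0, X=0) weight 1/30
  (W=2, Y=3, Z=0, X=1) weight 1/30
  (W=2, Y=3, Z=1, X=0) weight 1/45
  (W=2, Y=3, Z=1, X=1) weight 1/45
  (W=3, Y=2, Z=0, X=0) weight 1/24
  (W=4, Y=1, Z=0, X=0) weight 1/24
  … 10 more
Group by W:
  weight(W=2) = 2/9
  weight(W=3) = 1/9
  weight(W=4) = 2/9
Total weight = 2/9 + 1/9 + 2/9 = 5/9
P(W=2 | obs) = 2/9 / 5/9 = 2/5
P(W=3 | obs) = 1/9 / 5/9 = 1/5
P(W=4 | obs) = 2/9 / 5/9 = 2/5

P(W = 4 | obs) = 2/5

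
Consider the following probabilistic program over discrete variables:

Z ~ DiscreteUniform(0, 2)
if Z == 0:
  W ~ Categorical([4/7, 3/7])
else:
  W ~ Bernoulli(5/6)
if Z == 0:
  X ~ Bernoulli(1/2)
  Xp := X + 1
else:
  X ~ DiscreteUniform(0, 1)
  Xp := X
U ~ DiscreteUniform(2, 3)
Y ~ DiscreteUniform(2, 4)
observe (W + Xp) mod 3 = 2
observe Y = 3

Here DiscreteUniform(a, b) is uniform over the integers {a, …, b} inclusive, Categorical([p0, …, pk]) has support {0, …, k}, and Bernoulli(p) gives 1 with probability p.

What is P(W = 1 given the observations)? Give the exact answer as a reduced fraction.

Enumerate traces; 8 have nonzero weight after conditioning:
  (Z=0, W=0, X=1, U=2, Y=3) weight 1/63
  (Z=0, W=0, X=1, U=3, Y=3) weight 1/63
  (Z=0, W=1, X=0, U=2, Y=3) weight 1/84
  (Z=0, W=1, X=0, U=3, Y=3) weight 1/84
  (Z=1, W=1, X=1, U=2, Y=3) weight 5/216
  (Z=1, W=1, X=1, U=3, Y=3) weight 5/216
  (Z=2, W=1, X=1, U=2, Y=3) weight 5/216
  (Z=2, W=1, X=1, U=3, Y=3) weight 5/216
Group by W:
  weight(W=0) = 2/63
  weight(W=1) = 22/189
Total weight = 2/63 + 22/189 = 4/27
P(W=0 | obs) = 2/63 / 4/27 = 3/14
P(W=1 | obs) = 22/189 / 4/27 = 11/14

P(W = 1 | obs) = 11/14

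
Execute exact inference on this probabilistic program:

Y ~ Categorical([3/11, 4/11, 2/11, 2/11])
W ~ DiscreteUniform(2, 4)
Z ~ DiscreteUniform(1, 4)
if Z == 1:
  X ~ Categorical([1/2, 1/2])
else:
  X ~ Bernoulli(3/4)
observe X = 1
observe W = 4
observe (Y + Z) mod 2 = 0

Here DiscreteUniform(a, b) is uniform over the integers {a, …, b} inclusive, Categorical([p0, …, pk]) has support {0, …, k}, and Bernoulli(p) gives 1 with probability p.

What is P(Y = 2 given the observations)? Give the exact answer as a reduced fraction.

Enumerate traces; 8 have nonzero weight after conditioning:
  (Y=0, W=4, Z=2, X=1) weight 3/176
  (Y=0, W=4, Z=4, X=1) weight 3/176
  (Y=1, W=4, Z=1, X=1) weight 1/66
  (Y=1, W=4, Z=3, X=1) weight 1/44
  (Y=2, W=4, Z=2, X=1) weight 1/88
  (Y=2, W=4, Z=4, X=1) weight 1/88
  (Y=3, W=4, Z=1, X=1) weight 1/132
  (Y=3, W=4, Z=3, X=1) weight 1/88
Group by Y:
  weight(Y=0) = 3/88
  weight(Y=1) = 5/132
  weight(Y=2) = 1/44
  weight(Y=3) = 5/264
Total weight = 3/88 + 5/132 + 1/44 + 5/264 = 5/44
P(Y=0 | obs) = 3/88 / 5/44 = 3/10
P(Y=1 | obs) = 5/132 / 5/44 = 1/3
P(Y=2 | obs) = 1/44 / 5/44 = 1/5
P(Y=3 | obs) = 5/264 / 5/44 = 1/6

P(Y = 2 | obs) = 1/5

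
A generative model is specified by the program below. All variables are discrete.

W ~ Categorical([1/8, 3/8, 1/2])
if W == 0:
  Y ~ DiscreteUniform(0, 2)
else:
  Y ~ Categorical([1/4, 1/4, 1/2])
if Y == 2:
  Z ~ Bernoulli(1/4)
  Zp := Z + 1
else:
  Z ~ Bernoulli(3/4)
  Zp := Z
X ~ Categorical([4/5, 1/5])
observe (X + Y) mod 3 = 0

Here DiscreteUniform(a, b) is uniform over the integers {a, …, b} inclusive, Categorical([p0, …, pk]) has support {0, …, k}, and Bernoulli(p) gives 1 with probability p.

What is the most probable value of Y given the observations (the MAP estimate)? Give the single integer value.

argmax_v P(Y = v | obs) = 0

Enumerate traces; 12 have nonzero weight after conditioning:
  (W=0, Y=0, Z=0, X=0) weight 1/120
  (W=0, Y=0, Z=1, X=0) weight 1/40
  (W=0, Y=2, Z=0, X=1) weight 1/160
  (W=0, Y=2, Z=1, X=1) weight 1/480
  (W=1, Y=0, Z=0, X=0) weight 3/160
  (W=1, Y=0, Z=1, X=0) weight 9/160
  (W=1, Y=2, Z=0, X=1) weight 9/320
  (W=1, Y=2, Z=1, X=1) weight 3/320
  … 4 more
Group by Y:
  weight(Y=0) = 5/24
  weight(Y=2) = 23/240
Total weight = 5/24 + 23/240 = 73/240
P(Y=0 | obs) = 5/24 / 73/240 = 50/73
P(Y=2 | obs) = 23/240 / 73/240 = 23/73
argmax = 0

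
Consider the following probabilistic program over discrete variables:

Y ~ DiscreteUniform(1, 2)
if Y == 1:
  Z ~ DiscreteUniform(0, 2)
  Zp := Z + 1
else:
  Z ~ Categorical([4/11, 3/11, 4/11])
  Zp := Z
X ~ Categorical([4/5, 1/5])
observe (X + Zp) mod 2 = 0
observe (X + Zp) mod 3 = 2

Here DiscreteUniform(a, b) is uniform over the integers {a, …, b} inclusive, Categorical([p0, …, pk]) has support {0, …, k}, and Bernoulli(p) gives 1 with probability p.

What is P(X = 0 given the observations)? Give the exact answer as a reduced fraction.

P(X = 0 | obs) = 23/28

Enumerate traces; 4 have nonzero weight after conditioning:
  (Y=1, Z=0, X=1) weight 1/30
  (Y=1, Z=1, X=0) weight 2/15
  (Y=2, Z=1, X=1) weight 3/110
  (Y=2, Z=2, X=0) weight 8/55
Group by X:
  weight(X=0) = 46/165
  weight(X=1) = 2/33
Total weight = 46/165 + 2/33 = 56/165
P(X=0 | obs) = 46/165 / 56/165 = 23/28
P(X=1 | obs) = 2/33 / 56/165 = 5/28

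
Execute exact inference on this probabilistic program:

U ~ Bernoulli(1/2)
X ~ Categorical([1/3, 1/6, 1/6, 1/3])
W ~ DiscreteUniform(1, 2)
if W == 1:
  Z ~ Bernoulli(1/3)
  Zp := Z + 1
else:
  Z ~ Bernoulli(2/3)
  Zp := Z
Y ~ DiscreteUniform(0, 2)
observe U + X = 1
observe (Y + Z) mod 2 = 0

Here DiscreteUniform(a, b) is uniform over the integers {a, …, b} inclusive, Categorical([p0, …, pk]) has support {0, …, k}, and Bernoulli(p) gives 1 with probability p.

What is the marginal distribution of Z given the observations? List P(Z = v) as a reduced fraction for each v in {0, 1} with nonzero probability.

Enumerate traces; 12 have nonzero weight after conditioning:
  (U=0, X=1, W=1, Z=0, Y=0) weight 1/108
  (U=0, X=1, W=1, Z=0, Y=2) weight 1/108
  (U=0, X=1, W=1, Z=1, Y=1) weight 1/216
  (U=0, X=1, W=2, Z=0, Y=0) weight 1/216
  (U=0, X=1, W=2, Z=0, Y=2) weight 1/216
  (U=0, X=1, W=2, Z=1, Y=1) weight 1/108
  (U=1, X=0, W=1, Z=0, Y=0) weight 1/54
  (U=1, X=0, W=1, Z=0, Y=2) weight 1/54
  … 4 more
Group by Z:
  weight(Z=0) = 1/12
  weight(Z=1) = 1/24
Total weight = 1/12 + 1/24 = 1/8
P(Z=0 | obs) = 1/12 / 1/8 = 2/3
P(Z=1 | obs) = 1/24 / 1/8 = 1/3

P(Z=0) = 2/3, P(Z=1) = 1/3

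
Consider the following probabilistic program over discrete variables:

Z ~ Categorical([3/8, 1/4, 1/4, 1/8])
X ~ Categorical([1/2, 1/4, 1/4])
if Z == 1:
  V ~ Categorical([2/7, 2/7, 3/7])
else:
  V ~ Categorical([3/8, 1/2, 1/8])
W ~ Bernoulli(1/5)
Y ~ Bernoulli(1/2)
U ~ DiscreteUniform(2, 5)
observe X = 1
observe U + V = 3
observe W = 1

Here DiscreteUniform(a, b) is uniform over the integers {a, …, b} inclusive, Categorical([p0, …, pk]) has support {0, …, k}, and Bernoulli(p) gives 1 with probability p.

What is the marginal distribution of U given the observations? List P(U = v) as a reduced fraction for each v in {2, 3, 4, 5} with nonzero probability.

P(U=2) = 100/179, P(U=3) = 79/179

Enumerate traces; 16 have nonzero weight after conditioning:
  (Z=0, X=1, V=0, W=1, Y=0, U=3) weight 9/10240
  (Z=0, X=1, V=0, W=1, Y=1, U=3) weight 9/10240
  (Z=0, X=1, V=1, W=1, Y=0, U=2) weight 3/2560
  (Z=0, X=1, V=1, W=1, Y=1, U=2) weight 3/2560
  (Z=1, X=1, V=0, W=1, Y=0, U=3) weight 1/2240
  (Z=1, X=1, V=0, W=1, Y=1, U=3) weight 1/2240
  (Z=1, X=1, V=1, W=1, Y=0, U=2) weight 1/2240
  (Z=1, X=1, V=1, W=1, Y=1, U=2) weight 1/2240
  … 8 more
Group by U:
  weight(U=2) = 5/896
  weight(U=3) = 79/17920
Total weight = 5/896 + 79/17920 = 179/17920
P(U=2 | obs) = 5/896 / 179/17920 = 100/179
P(U=3 | obs) = 79/17920 / 179/17920 = 79/179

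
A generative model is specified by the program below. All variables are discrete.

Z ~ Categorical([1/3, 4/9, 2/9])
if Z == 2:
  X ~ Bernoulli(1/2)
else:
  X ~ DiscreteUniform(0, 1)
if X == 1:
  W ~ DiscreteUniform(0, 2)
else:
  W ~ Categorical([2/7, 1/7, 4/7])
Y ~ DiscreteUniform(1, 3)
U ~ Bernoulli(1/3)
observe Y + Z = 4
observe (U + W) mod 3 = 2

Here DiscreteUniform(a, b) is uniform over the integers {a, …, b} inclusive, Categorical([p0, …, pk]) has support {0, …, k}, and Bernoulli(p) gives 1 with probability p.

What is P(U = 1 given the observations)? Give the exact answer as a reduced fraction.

P(U = 1 | obs) = 5/24

Enumerate traces; 8 have nonzero weight after conditioning:
  (Z=1, X=0, W=1, Y=3, U=1) weight 2/567
  (Z=1, X=0, W=2, Y=3, U=0) weight 16/567
  (Z=1, X=1, W=1, Y=3, U=1) weight 2/243
  (Z=1, X=1, W=2, Y=3, U=0) weight 4/243
  (Z=2, X=0, W=1, Y=2, U=1) weight 1/567
  (Z=2, X=0, W=2, Y=2, U=0) weight 8/567
  (Z=2, X=1, W=1, Y=2, U=1) weight 1/243
  (Z=2, X=1, W=2, Y=2, U=0) weight 2/243
Group by U:
  weight(U=0) = 38/567
  weight(U=1) = 10/567
Total weight = 38/567 + 10/567 = 16/189
P(U=0 | obs) = 38/567 / 16/189 = 19/24
P(U=1 | obs) = 10/567 / 16/189 = 5/24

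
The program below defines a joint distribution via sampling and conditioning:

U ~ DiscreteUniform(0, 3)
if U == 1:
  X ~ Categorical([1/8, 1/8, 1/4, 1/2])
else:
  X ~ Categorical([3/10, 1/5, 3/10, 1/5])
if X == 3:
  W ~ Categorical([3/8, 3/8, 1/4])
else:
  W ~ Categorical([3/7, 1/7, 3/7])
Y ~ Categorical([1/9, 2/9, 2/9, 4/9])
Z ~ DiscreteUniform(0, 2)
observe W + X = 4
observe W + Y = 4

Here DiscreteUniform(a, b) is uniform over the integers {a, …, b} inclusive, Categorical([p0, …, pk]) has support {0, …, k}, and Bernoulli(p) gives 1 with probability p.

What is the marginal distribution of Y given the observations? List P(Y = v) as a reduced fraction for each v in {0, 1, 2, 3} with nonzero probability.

P(Y=2) = 46/123, P(Y=3) = 77/123

Enumerate traces; 24 have nonzero weight after conditioning:
  (U=0, X=2, W=2, Y=2, Z=0) weight 1/420
  (U=0, X=2, W=2, Y=2, Z=1) weight 1/420
  (U=0, X=2, W=2, Y=2, Z=2) weight 1/420
  (U=0, X=3, W=1, Y=3, Z=0) weight 1/360
  (U=0, X=3, W=1, Y=3, Z=1) weight 1/360
  (U=0, X=3, W=1, Y=3, Z=2) weight 1/360
  (U=1, X=2, W=2, Y=2, Z=0) weight 1/504
  (U=1, X=2, W=2, Y=2, Z=1) weight 1/504
  … 16 more
Group by Y:
  weight(Y=2) = 23/840
  weight(Y=3) = 11/240
Total weight = 23/840 + 11/240 = 41/560
P(Y=2 | obs) = 23/840 / 41/560 = 46/123
P(Y=3 | obs) = 11/240 / 41/560 = 77/123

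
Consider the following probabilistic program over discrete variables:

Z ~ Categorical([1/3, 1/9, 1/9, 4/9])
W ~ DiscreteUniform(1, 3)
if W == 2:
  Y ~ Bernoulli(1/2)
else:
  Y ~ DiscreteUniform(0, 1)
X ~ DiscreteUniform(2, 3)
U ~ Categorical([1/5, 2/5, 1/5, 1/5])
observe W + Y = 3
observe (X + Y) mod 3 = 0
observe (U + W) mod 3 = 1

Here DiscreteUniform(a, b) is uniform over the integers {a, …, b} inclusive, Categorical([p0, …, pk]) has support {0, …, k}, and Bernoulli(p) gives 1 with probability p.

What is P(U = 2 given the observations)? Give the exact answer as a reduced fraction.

Enumerate traces; 8 have nonzero weight after conditioning:
  (Z=0, W=2, Y=1, X=2, U=2) weight 1/180
  (Z=0, W=3, Y=0, X=3, U=1) weight 1/90
  (Z=1, W=2, Y=1, X=2, U=2) weight 1/540
  (Z=1, W=3, Y=0, X=3, U=1) weight 1/270
  (Z=2, W=2, Y=1, X=2, U=2) weight 1/540
  (Z=2, W=3, Y=0, X=3, U=1) weight 1/270
  (Z=3, W=2, Y=1, X=2, U=2) weight 1/135
  (Z=3, W=3, Y=0, X=3, U=1) weight 2/135
Group by U:
  weight(U=1) = 1/30
  weight(U=2) = 1/60
Total weight = 1/30 + 1/60 = 1/20
P(U=1 | obs) = 1/30 / 1/20 = 2/3
P(U=2 | obs) = 1/60 / 1/20 = 1/3

P(U = 2 | obs) = 1/3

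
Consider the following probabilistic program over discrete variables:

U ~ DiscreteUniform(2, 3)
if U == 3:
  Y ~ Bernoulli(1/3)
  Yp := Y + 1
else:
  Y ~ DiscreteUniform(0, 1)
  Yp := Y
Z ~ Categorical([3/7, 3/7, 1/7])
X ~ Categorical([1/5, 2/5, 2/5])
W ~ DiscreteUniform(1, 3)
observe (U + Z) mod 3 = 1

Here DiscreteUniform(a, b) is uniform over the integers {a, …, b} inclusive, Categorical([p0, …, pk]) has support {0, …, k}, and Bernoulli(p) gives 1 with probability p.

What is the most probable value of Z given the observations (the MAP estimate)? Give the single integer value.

Enumerate traces; 36 have nonzero weight after conditioning:
  (U=2, Y=0, Z=2, X=0, W=1) weight 1/420
  (U=2, Y=0, Z=2, X=0, W=2) weight 1/420
  (U=2, Y=0, Z=2, X=0, W=3) weight 1/420
  (U=2, Y=0, Z=2, X=1, W=1) weight 1/210
  (U=2, Y=0, Z=2, X=1, W=2) weight 1/210
  (U=2, Y=0, Z=2, X=1, W=3) weight 1/210
  (U=2, Y=0, Z=2, X=2, W=1) weight 1/210
  (U=2, Y=0, Z=2, X=2, W=2) weight 1/210
  (U=3, Y=0, Z=1, X=0, W=1) weight 1/105
  … 27 more
Group by Z:
  weight(Z=1) = 3/14
  weight(Z=2) = 1/14
Total weight = 3/14 + 1/14 = 2/7
P(Z=1 | obs) = 3/14 / 2/7 = 3/4
P(Z=2 | obs) = 1/14 / 2/7 = 1/4
argmax = 1

argmax_v P(Z = v | obs) = 1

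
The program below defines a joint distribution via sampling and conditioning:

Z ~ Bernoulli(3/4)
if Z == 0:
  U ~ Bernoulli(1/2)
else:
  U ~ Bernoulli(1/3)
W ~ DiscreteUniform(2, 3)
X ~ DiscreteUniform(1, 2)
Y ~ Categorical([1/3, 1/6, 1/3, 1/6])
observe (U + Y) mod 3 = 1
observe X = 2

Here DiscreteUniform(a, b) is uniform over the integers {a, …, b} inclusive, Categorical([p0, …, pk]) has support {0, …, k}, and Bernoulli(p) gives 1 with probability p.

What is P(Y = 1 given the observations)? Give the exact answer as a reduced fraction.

Enumerate traces; 12 have nonzero weight after conditioning:
  (Z=0, U=0, W=2, X=2, Y=1) weight 1/192
  (Z=0, U=0, W=3, X=2, Y=1) weight 1/192
  (Z=0, U=1, W=2, X=2, Y=0) weight 1/96
  (Z=0, U=1, W=2, X=2, Y=3) weight 1/192
  (Z=0, U=1, W=3, X=2, Y=0) weight 1/96
  (Z=0, U=1, W=3, X=2, Y=3) weight 1/192
  (Z=1, U=0, W=2, X=2, Y=1) weight 1/48
  (Z=1, U=0, W=3, X=2, Y=1) weight 1/48
  … 4 more
Group by Y:
  weight(Y=0) = 1/16
  weight(Y=1) = 5/96
  weight(Y=3) = 1/32
Total weight = 1/16 + 5/96 + 1/32 = 7/48
P(Y=0 | obs) = 1/16 / 7/48 = 3/7
P(Y=1 | obs) = 5/96 / 7/48 = 5/14
P(Y=3 | obs) = 1/32 / 7/48 = 3/14

P(Y = 1 | obs) = 5/14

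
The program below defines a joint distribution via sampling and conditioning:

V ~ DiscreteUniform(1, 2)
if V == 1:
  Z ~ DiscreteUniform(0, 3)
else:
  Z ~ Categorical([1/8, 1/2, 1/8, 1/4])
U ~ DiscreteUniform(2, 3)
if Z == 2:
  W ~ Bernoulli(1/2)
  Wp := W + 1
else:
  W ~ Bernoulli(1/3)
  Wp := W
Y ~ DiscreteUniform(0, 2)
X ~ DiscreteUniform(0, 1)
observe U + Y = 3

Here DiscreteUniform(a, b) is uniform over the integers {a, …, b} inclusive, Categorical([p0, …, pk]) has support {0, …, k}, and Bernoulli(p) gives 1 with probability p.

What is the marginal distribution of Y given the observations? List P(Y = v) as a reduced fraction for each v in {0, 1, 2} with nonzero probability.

Enumerate traces; 64 have nonzero weight after conditioning:
  (V=1, Z=0, U=2, W=0, Y=1, X=0) weight 1/144
  (V=1, Z=0, U=2, W=0, Y=1, X=1) weight 1/144
  (V=1, Z=0, U=2, W=1, Y=1, X=0) weight 1/288
  (V=1, Z=0, U=2, W=1, Y=1, X=1) weight 1/288
  (V=1, Z=0, U=3, W=0, Y=0, X=0) weight 1/144
  (V=1, Z=0, U=3, W=0, Y=0, X=1) weight 1/144
  (V=1, Z=0, U=3, W=1, Y=0, X=0) weight 1/288
  (V=1, Z=0, U=3, W=1, Y=0, X=1) weight 1/288
  … 56 more
Group by Y:
  weight(Y=0) = 1/6
  weight(Y=1) = 1/6
Total weight = 1/6 + 1/6 = 1/3
P(Y=0 | obs) = 1/6 / 1/3 = 1/2
P(Y=1 | obs) = 1/6 / 1/3 = 1/2

P(Y=0) = 1/2, P(Y=1) = 1/2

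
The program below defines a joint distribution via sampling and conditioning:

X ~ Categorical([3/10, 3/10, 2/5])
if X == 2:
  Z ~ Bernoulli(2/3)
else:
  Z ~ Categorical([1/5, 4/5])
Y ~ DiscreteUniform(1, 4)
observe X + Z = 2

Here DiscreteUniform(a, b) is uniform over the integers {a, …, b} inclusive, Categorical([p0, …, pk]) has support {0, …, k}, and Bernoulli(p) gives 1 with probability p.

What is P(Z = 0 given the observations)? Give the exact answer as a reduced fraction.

Enumerate traces; 8 have nonzero weight after conditioning:
  (X=1, Z=1, Y=1) weight 3/50
  (X=1, Z=1, Y=2) weight 3/50
  (X=1, Z=1, Y=3) weight 3/50
  (X=1, Z=1, Y=4) weight 3/50
  (X=2, Z=0, Y=1) weight 1/30
  (X=2, Z=0, Y=2) weight 1/30
  (X=2, Z=0, Y=3) weight 1/30
  (X=2, Z=0, Y=4) weight 1/30
Group by Z:
  weight(Z=0) = 2/15
  weight(Z=1) = 6/25
Total weight = 2/15 + 6/25 = 28/75
P(Z=0 | obs) = 2/15 / 28/75 = 5/14
P(Z=1 | obs) = 6/25 / 28/75 = 9/14

P(Z = 0 | obs) = 5/14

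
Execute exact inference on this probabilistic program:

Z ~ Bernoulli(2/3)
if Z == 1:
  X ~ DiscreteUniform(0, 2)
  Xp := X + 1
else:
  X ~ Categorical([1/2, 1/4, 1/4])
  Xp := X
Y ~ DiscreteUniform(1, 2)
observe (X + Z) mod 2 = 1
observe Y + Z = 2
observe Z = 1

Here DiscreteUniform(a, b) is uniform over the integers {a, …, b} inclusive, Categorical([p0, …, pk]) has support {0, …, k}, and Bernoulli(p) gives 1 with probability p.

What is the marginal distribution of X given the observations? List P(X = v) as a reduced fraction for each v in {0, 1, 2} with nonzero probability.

P(X=0) = 1/2, P(X=2) = 1/2

Enumerate traces; 2 have nonzero weight after conditioning:
  (Z=1, X=0, Y=1) weight 1/9
  (Z=1, X=2, Y=1) weight 1/9
Group by X:
  weight(X=0) = 1/9
  weight(X=2) = 1/9
Total weight = 1/9 + 1/9 = 2/9
P(X=0 | obs) = 1/9 / 2/9 = 1/2
P(X=2 | obs) = 1/9 / 2/9 = 1/2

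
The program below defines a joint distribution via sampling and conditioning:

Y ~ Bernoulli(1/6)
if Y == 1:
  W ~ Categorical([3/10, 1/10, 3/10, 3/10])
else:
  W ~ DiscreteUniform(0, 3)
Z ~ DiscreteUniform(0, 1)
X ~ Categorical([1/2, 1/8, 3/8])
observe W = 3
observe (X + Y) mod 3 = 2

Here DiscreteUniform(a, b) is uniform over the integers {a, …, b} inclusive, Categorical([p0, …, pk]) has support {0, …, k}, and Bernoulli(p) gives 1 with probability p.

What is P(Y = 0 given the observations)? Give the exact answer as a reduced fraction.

P(Y = 0 | obs) = 25/27

Enumerate traces; 4 have nonzero weight after conditioning:
  (Y=0, W=3, Z=0, X=2) weight 5/128
  (Y=0, W=3, Z=1, X=2) weight 5/128
  (Y=1, W=3, Z=0, X=1) weight 1/320
  (Y=1, W=3, Z=1, X=1) weight 1/320
Group by Y:
  weight(Y=0) = 5/64
  weight(Y=1) = 1/160
Total weight = 5/64 + 1/160 = 27/320
P(Y=0 | obs) = 5/64 / 27/320 = 25/27
P(Y=1 | obs) = 1/160 / 27/320 = 2/27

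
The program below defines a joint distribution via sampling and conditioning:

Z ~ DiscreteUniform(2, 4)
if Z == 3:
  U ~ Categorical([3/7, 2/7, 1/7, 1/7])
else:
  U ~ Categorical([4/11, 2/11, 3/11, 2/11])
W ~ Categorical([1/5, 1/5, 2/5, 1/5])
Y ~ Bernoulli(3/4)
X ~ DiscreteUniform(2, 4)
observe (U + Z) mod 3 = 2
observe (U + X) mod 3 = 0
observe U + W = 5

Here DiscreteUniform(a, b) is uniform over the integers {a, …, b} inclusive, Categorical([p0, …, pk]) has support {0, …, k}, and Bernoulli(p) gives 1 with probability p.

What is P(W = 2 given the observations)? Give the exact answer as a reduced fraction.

P(W = 2 | obs) = 28/39

Enumerate traces; 4 have nonzero weight after conditioning:
  (Z=2, U=3, W=2, Y=0, X=3) weight 1/495
  (Z=2, U=3, W=2, Y=1, X=3) weight 1/165
  (Z=3, U=2, W=3, Y=0, X=4) weight 1/1260
  (Z=3, U=2, W=3, Y=1, X=4) weight 1/420
Group by W:
  weight(W=2) = 4/495
  weight(W=3) = 1/315
Total weight = 4/495 + 1/315 = 13/1155
P(W=2 | obs) = 4/495 / 13/1155 = 28/39
P(W=3 | obs) = 1/315 / 13/1155 = 11/39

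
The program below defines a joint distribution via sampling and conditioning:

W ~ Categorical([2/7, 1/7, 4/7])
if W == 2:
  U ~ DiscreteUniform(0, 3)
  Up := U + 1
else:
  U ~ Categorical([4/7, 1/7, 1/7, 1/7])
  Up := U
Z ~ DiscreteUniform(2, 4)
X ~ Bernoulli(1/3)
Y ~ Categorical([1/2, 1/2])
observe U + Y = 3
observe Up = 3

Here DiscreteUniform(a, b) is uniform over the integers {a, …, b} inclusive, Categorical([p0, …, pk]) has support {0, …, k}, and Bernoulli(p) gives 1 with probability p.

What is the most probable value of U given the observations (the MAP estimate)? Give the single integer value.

argmax_v P(U = v | obs) = 2

Enumerate traces; 18 have nonzero weight after conditioning:
  (W=0, U=3, Z=2, X=0, Y=0) weight 2/441
  (W=0, U=3, Z=2, X=1, Y=0) weight 1/441
  (W=0, U=3, Z=3, X=0, Y=0) weight 2/441
  (W=0, U=3, Z=3, X=1, Y=0) weight 1/441
  (W=0, U=3, Z=4, X=0, Y=0) weight 2/441
  (W=0, U=3, Z=4, X=1, Y=0) weight 1/441
  (W=1, U=3, Z=2, X=0, Y=0) weight 1/441
  (W=1, U=3, Z=2, X=1, Y=0) weight 1/882
  (W=2, U=2, Z=2, X=0, Y=1) weight 1/63
  … 9 more
Group by U:
  weight(U=2) = 1/14
  weight(U=3) = 3/98
Total weight = 1/14 + 3/98 = 5/49
P(U=2 | obs) = 1/14 / 5/49 = 7/10
P(U=3 | obs) = 3/98 / 5/49 = 3/10
argmax = 2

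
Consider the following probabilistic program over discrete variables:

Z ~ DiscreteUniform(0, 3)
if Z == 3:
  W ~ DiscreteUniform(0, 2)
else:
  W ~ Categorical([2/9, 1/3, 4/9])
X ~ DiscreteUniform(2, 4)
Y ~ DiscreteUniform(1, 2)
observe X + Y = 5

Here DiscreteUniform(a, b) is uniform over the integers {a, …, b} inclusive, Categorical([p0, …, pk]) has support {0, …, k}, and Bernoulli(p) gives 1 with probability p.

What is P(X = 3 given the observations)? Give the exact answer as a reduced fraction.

P(X = 3 | obs) = 1/2

Enumerate traces; 24 have nonzero weight after conditioning:
  (Z=0, W=0, X=3, Y=2) weight 1/108
  (Z=0, W=0, X=4, Y=1) weight 1/108
  (Z=0, W=1, X=3, Y=2) weight 1/72
  (Z=0, W=1, X=4, Y=1) weight 1/72
  (Z=0, W=2, X=3, Y=2) weight 1/54
  (Z=0, W=2, X=4, Y=1) weight 1/54
  (Z=1, W=0, X=3, Y=2) weight 1/108
  (Z=1, W=0, X=4, Y=1) weight 1/108
  … 16 more
Group by X:
  weight(X=3) = 1/6
  weight(X=4) = 1/6
Total weight = 1/6 + 1/6 = 1/3
P(X=3 | obs) = 1/6 / 1/3 = 1/2
P(X=4 | obs) = 1/6 / 1/3 = 1/2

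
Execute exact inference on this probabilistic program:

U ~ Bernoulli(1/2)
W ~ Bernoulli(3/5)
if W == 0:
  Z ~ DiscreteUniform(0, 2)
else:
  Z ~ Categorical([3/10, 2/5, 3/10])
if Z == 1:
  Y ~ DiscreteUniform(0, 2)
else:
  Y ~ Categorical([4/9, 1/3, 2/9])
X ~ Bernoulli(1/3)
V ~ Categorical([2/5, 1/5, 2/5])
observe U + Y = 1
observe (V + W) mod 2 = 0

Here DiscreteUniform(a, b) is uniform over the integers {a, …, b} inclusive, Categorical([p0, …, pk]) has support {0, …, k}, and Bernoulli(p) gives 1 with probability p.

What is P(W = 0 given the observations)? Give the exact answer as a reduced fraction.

Enumerate traces; 36 have nonzero weight after conditioning:
  (U=0, W=0, Z=0, Y=1, X=0, V=0) weight 4/675
  (U=0, W=0, Z=0, Y=1, X=0, V=2) weight 4/675
  (U=0, W=0, Z=0, Y=1, X=1, V=0) weight 2/675
  (U=0, W=0, Z=0, Y=1, X=1, V=2) weight 2/675
  (U=0, W=0, Z=1, Y=1, X=0, V=0) weight 4/675
  (U=0, W=0, Z=1, Y=1, X=0, V=2) weight 4/675
  (U=0, W=0, Z=1, Y=1, X=1, V=0) weight 2/675
  (U=0, W=0, Z=1, Y=1, X=1, V=2) weight 2/675
  (U=0, W=1, Z=0, Y=1, X=0, V=1) weight 1/250
  … 27 more
Group by W:
  weight(W=0) = 16/135
  weight(W=1) = 11/250
Total weight = 16/135 + 11/250 = 1097/6750
P(W=0 | obs) = 16/135 / 1097/6750 = 800/1097
P(W=1 | obs) = 11/250 / 1097/6750 = 297/1097

P(W = 0 | obs) = 800/1097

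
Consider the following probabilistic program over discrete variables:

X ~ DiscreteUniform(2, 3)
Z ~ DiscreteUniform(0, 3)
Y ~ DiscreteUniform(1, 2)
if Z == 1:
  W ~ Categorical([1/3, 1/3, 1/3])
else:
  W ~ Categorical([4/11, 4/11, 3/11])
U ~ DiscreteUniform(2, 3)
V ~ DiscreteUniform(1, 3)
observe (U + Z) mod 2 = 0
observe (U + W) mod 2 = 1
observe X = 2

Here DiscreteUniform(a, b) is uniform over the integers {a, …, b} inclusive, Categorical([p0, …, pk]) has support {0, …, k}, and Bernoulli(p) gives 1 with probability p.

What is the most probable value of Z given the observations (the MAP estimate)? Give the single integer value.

argmax_v P(Z = v | obs) = 1

Enumerate traces; 36 have nonzero weight after conditioning:
  (X=2, Z=0, Y=1, W=1, U=2, V=1) weight 1/264
  (X=2, Z=0, Y=1, W=1, U=2, V=2) weight 1/264
  (X=2, Z=0, Y=1, W=1, U=2, V=3) weight 1/264
  (X=2, Z=0, Y=2, W=1, U=2, V=1) weight 1/264
  (X=2, Z=0, Y=2, W=1, U=2, V=2) weight 1/264
  (X=2, Z=0, Y=2, W=1, U=2, V=3) weight 1/264
  (X=2, Z=1, Y=1, W=0, U=3, V=1) weight 1/288
  (X=2, Z=1, Y=1, W=0, U=3, V=2) weight 1/288
  (X=2, Z=2, Y=1, W=1, U=2, V=1) weight 1/264
  (X=2, Z=3, Y=1, W=0, U=3, V=1) weight 1/264
  … 26 more
Group by Z:
  weight(Z=0) = 1/44
  weight(Z=1) = 1/24
  weight(Z=2) = 1/44
  weight(Z=3) = 7/176
Total weight = 1/44 + 1/24 + 1/44 + 7/176 = 67/528
P(Z=0 | obs) = 1/44 / 67/528 = 12/67
P(Z=1 | obs) = 1/24 / 67/528 = 22/67
P(Z=2 | obs) = 1/44 / 67/528 = 12/67
P(Z=3 | obs) = 7/176 / 67/528 = 21/67
argmax = 1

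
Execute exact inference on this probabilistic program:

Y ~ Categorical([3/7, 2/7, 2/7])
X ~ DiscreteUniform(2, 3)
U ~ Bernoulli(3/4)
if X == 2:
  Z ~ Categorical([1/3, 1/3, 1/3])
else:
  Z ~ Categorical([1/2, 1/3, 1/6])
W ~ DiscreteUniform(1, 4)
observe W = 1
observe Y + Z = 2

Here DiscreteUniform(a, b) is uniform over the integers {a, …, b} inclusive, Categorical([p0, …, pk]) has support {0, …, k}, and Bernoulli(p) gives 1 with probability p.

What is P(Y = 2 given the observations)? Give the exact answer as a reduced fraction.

Enumerate traces; 12 have nonzero weight after conditioning:
  (Y=0, X=2, U=0, Z=2, W=1) weight 1/224
  (Y=0, X=2, U=1, Z=2, W=1) weight 3/224
  (Y=0, X=3, U=0, Z=2, W=1) weight 1/448
  (Y=0, X=3, U=1, Z=2, W=1) weight 3/448
  (Y=1, X=2, U=0, Z=1, W=1) weight 1/336
  (Y=1, X=2, U=1, Z=1, W=1) weight 1/112
  (Y=1, X=3, U=0, Z=1, W=1) weight 1/336
  (Y=1, X=3, U=1, Z=1, W=1) weight 1/112
  (Y=2, X=2, U=0, Z=0, W=1) weight 1/336
  … 3 more
Group by Y:
  weight(Y=0) = 3/112
  weight(Y=1) = 1/42
  weight(Y=2) = 5/168
Total weight = 3/112 + 1/42 + 5/168 = 9/112
P(Y=0 | obs) = 3/112 / 9/112 = 1/3
P(Y=1 | obs) = 1/42 / 9/112 = 8/27
P(Y=2 | obs) = 5/168 / 9/112 = 10/27

P(Y = 2 | obs) = 10/27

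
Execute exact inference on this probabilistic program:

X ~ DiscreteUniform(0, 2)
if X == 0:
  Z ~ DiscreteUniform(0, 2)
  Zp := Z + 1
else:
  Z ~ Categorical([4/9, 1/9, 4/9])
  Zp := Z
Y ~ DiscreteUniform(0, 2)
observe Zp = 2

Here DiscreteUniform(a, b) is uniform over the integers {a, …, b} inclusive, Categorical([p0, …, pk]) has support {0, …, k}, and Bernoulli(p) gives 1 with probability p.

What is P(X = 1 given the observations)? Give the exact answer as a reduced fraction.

Enumerate traces; 9 have nonzero weight after conditioning:
  (X=0, Z=1, Y=0) weight 1/27
  (X=0, Z=1, Y=1) weight 1/27
  (X=0, Z=1, Y=2) weight 1/27
  (X=1, Z=2, Y=0) weight 4/81
  (X=1, Z=2, Y=1) weight 4/81
  (X=1, Z=2, Y=2) weight 4/81
  (X=2, Z=2, Y=0) weight 4/81
  (X=2, Z=2, Y=1) weight 4/81
  … 1 more
Group by X:
  weight(X=0) = 1/9
  weight(X=1) = 4/27
  weight(X=2) = 4/27
Total weight = 1/9 + 4/27 + 4/27 = 11/27
P(X=0 | obs) = 1/9 / 11/27 = 3/11
P(X=1 | obs) = 4/27 / 11/27 = 4/11
P(X=2 | obs) = 4/27 / 11/27 = 4/11

P(X = 1 | obs) = 4/11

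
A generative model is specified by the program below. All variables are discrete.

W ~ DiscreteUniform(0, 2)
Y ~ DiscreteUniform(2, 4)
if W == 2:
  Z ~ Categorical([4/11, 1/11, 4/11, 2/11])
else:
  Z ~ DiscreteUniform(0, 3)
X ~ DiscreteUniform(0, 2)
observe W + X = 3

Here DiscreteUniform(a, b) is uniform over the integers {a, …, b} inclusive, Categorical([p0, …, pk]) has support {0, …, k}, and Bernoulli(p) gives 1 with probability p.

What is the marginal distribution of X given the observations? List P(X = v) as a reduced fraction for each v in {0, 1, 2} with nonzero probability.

Enumerate traces; 24 have nonzero weight after conditioning:
  (W=1, Y=2, Z=0, X=2) weight 1/108
  (W=1, Y=2, Z=1, X=2) weight 1/108
  (W=1, Y=2, Z=2, X=2) weight 1/108
  (W=1, Y=2, Z=3, X=2) weight 1/108
  (W=1, Y=3, Z=0, X=2) weight 1/108
  (W=1, Y=3, Z=1, X=2) weight 1/108
  (W=1, Y=3, Z=2, X=2) weight 1/108
  (W=1, Y=3, Z=3, X=2) weight 1/108
  (W=2, Y=2, Z=0, X=1) weight 4/297
  … 15 more
Group by X:
  weight(X=1) = 1/9
  weight(X=2) = 1/9
Total weight = 1/9 + 1/9 = 2/9
P(X=1 | obs) = 1/9 / 2/9 = 1/2
P(X=2 | obs) = 1/9 / 2/9 = 1/2

P(X=1) = 1/2, P(X=2) = 1/2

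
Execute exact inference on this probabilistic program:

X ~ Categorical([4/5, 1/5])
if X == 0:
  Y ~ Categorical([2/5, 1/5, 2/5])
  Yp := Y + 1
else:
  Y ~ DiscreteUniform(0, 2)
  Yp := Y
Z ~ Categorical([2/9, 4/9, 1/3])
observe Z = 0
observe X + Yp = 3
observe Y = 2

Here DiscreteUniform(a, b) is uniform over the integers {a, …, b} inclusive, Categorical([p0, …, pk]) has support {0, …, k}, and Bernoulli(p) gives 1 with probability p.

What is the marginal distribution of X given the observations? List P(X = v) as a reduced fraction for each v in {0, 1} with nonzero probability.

Enumerate traces; 2 have nonzero weight after conditioning:
  (X=0, Y=2, Z=0) weight 16/225
  (X=1, Y=2, Z=0) weight 2/135
Group by X:
  weight(X=0) = 16/225
  weight(X=1) = 2/135
Total weight = 16/225 + 2/135 = 58/675
P(X=0 | obs) = 16/225 / 58/675 = 24/29
P(X=1 | obs) = 2/135 / 58/675 = 5/29

P(X=0) = 24/29, P(X=1) = 5/29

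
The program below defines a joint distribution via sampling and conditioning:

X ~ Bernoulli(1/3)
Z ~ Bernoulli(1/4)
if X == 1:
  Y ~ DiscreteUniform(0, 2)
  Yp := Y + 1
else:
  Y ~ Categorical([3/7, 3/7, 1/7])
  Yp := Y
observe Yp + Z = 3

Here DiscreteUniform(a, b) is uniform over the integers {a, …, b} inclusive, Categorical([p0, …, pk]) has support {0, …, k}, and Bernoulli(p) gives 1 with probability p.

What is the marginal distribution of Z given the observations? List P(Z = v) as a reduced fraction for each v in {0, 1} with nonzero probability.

Enumerate traces; 3 have nonzero weight after conditioning:
  (X=0, Z=1, Y=2) weight 1/42
  (X=1, Z=0, Y=2) weight 1/12
  (X=1, Z=1, Y=1) weight 1/36
Group by Z:
  weight(Z=0) = 1/12
  weight(Z=1) = 13/252
Total weight = 1/12 + 13/252 = 17/126
P(Z=0 | obs) = 1/12 / 17/126 = 21/34
P(Z=1 | obs) = 13/252 / 17/126 = 13/34

P(Z=0) = 21/34, P(Z=1) = 13/34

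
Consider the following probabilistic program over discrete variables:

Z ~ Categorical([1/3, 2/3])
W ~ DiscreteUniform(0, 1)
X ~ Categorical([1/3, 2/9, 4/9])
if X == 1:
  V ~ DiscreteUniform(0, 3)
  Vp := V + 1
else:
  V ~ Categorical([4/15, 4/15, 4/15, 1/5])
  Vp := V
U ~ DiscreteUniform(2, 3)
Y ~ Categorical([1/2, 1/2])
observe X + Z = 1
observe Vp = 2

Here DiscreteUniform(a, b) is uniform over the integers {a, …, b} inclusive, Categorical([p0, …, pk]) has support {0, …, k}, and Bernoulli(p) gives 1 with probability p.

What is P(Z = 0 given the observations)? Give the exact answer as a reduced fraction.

Enumerate traces; 16 have nonzero weight after conditioning:
  (Z=0, W=0, X=1, V=1, U=2, Y=0) weight 1/432
  (Z=0, W=0, X=1, V=1, U=2, Y=1) weight 1/432
  (Z=0, W=0, X=1, V=1, U=3, Y=0) weight 1/432
  (Z=0, W=0, X=1, V=1, U=3, Y=1) weight 1/432
  (Z=0, W=1, X=1, V=1, U=2, Y=0) weight 1/432
  (Z=0, W=1, X=1, V=1, U=2, Y=1) weight 1/432
  (Z=0, W=1, X=1, V=1, U=3, Y=0) weight 1/432
  (Z=0, W=1, X=1, V=1, U=3, Y=1) weight 1/432
  (Z=1, W=0, X=0, V=2, U=2, Y=0) weight 1/135
  … 7 more
Group by Z:
  weight(Z=0) = 1/54
  weight(Z=1) = 8/135
Total weight = 1/54 + 8/135 = 7/90
P(Z=0 | obs) = 1/54 / 7/90 = 5/21
P(Z=1 | obs) = 8/135 / 7/90 = 16/21

P(Z = 0 | obs) = 5/21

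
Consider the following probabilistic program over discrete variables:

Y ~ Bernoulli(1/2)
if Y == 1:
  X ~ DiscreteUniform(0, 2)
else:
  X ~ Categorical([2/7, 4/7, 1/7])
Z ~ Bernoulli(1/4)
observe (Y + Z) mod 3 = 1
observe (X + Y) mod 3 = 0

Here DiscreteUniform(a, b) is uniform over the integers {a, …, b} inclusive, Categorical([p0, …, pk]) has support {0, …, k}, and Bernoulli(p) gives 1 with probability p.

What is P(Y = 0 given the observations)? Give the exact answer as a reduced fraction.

P(Y = 0 | obs) = 2/9

Enumerate traces; 2 have nonzero weight after conditioning:
  (Y=0, X=0, Z=1) weight 1/28
  (Y=1, X=2, Z=0) weight 1/8
Group by Y:
  weight(Y=0) = 1/28
  weight(Y=1) = 1/8
Total weight = 1/28 + 1/8 = 9/56
P(Y=0 | obs) = 1/28 / 9/56 = 2/9
P(Y=1 | obs) = 1/8 / 9/56 = 7/9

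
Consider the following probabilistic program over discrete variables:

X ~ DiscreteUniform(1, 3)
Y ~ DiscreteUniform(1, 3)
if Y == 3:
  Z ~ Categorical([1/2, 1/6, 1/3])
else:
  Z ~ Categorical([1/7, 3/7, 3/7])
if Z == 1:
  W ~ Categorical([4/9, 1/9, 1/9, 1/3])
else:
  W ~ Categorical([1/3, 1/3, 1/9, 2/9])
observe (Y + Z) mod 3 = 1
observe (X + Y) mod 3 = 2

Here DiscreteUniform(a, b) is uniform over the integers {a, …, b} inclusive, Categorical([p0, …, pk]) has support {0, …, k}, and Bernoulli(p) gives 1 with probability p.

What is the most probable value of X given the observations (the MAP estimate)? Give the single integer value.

argmax_v P(X = v | obs) = 3

Enumerate traces; 12 have nonzero weight after conditioning:
  (X=1, Y=1, Z=0, W=0) weight 1/189
  (X=1, Y=1, Z=0, W=1) weight 1/189
  (X=1, Y=1, Z=0, W=2) weight 1/567
  (X=1, Y=1, Z=0, W=3) weight 2/567
  (X=2, Y=3, Z=1, W=0) weight 2/243
  (X=2, Y=3, Z=1, W=1) weight 1/486
  (X=2, Y=3, Z=1, W=2) weight 1/486
  (X=2, Y=3, Z=1, W=3) weight 1/162
  (X=3, Y=2, Z=2, W=0) weight 1/63
  … 3 more
Group by X:
  weight(X=1) = 1/63
  weight(X=2) = 1/54
  weight(X=3) = 1/21
Total weight = 1/63 + 1/54 + 1/21 = 31/378
P(X=1 | obs) = 1/63 / 31/378 = 6/31
P(X=2 | obs) = 1/54 / 31/378 = 7/31
P(X=3 | obs) = 1/21 / 31/378 = 18/31
argmax = 3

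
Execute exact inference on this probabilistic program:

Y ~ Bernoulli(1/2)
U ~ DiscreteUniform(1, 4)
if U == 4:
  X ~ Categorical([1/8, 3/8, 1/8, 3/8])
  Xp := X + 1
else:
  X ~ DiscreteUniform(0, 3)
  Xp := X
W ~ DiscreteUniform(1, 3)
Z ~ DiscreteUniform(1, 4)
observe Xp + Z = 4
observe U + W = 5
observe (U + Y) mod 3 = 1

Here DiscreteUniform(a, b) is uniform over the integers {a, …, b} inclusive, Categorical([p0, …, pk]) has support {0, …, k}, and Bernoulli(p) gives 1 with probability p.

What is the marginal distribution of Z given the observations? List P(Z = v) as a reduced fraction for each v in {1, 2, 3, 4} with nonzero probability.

Enumerate traces; 7 have nonzero weight after conditioning:
  (Y=0, U=4, X=0, W=1, Z=3) weight 1/768
  (Y=0, U=4, X=1, W=1, Z=2) weight 1/256
  (Y=0, U=4, X=2, W=1, Z=1) weight 1/768
  (Y=1, U=3, X=0, W=2, Z=4) weight 1/384
  (Y=1, U=3, X=1, W=2, Z=3) weight 1/384
  (Y=1, U=3, X=2, W=2, Z=2) weight 1/384
  (Y=1, U=3, X=3, W=2, Z=1) weight 1/384
Group by Z:
  weight(Z=1) = 1/256
  weight(Z=2) = 5/768
  weight(Z=3) = 1/256
  weight(Z=4) = 1/384
Total weight = 1/256 + 5/768 + 1/256 + 1/384 = 13/768
P(Z=1 | obs) = 1/256 / 13/768 = 3/13
P(Z=2 | obs) = 5/768 / 13/768 = 5/13
P(Z=3 | obs) = 1/256 / 13/768 = 3/13
P(Z=4 | obs) = 1/384 / 13/768 = 2/13

P(Z=1) = 3/13, P(Z=2) = 5/13, P(Z=3) = 3/13, P(Z=4) = 2/13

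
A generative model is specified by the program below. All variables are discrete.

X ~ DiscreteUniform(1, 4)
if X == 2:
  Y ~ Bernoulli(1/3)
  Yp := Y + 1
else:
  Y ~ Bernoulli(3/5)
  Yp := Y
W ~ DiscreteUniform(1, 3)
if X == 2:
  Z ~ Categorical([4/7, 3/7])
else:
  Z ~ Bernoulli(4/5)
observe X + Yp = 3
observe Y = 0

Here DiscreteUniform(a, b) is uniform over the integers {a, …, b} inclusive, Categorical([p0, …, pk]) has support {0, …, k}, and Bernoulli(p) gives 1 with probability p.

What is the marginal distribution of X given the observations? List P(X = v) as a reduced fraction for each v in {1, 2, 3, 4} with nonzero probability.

P(X=2) = 5/8, P(X=3) = 3/8

Enumerate traces; 12 have nonzero weight after conditioning:
  (X=2, Y=0, W=1, Z=0) weight 2/63
  (X=2, Y=0, W=1, Z=1) weight 1/42
  (X=2, Y=0, W=2, Z=0) weight 2/63
  (X=2, Y=0, W=2, Z=1) weight 1/42
  (X=2, Y=0, W=3, Z=0) weight 2/63
  (X=2, Y=0, W=3, Z=1) weight 1/42
  (X=3, Y=0, W=1, Z=0) weight 1/150
  (X=3, Y=0, W=1, Z=1) weight 2/75
  … 4 more
Group by X:
  weight(X=2) = 1/6
  weight(X=3) = 1/10
Total weight = 1/6 + 1/10 = 4/15
P(X=2 | obs) = 1/6 / 4/15 = 5/8
P(X=3 | obs) = 1/10 / 4/15 = 3/8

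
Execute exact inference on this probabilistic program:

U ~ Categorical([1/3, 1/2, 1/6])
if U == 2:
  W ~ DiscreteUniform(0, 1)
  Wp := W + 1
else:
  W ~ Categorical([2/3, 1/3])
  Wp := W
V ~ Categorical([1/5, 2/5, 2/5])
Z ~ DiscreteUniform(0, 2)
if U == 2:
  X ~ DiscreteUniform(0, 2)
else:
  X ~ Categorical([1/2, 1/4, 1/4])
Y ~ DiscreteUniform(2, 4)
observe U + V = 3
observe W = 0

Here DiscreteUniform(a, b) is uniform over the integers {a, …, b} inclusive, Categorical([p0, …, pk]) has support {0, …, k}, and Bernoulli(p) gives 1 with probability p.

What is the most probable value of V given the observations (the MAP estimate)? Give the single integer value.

argmax_v P(V = v | obs) = 2

Enumerate traces; 54 have nonzero weight after conditioning:
  (U=1, W=0, V=2, Z=0, X=0, Y=2) weight 1/135
  (U=1, W=0, V=2, Z=0, X=0, Y=3) weight 1/135
  (U=1, W=0, V=2, Z=0, X=0, Y=4) weight 1/135
  (U=1, W=0, V=2, Z=0, X=1, Y=2) weight 1/270
  (U=1, W=0, V=2, Z=0, X=1, Y=3) weight 1/270
  (U=1, W=0, V=2, Z=0, X=1, Y=4) weight 1/270
  (U=1, W=0, V=2, Z=0, X=2, Y=2) weight 1/270
  (U=1, W=0, V=2, Z=0, X=2, Y=3) weight 1/270
  (U=2, W=0, V=1, Z=0, X=0, Y=2) weight 1/810
  … 45 more
Group by V:
  weight(V=1) = 1/30
  weight(V=2) = 2/15
Total weight = 1/30 + 2/15 = 1/6
P(V=1 | obs) = 1/30 / 1/6 = 1/5
P(V=2 | obs) = 2/15 / 1/6 = 4/5
argmax = 2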